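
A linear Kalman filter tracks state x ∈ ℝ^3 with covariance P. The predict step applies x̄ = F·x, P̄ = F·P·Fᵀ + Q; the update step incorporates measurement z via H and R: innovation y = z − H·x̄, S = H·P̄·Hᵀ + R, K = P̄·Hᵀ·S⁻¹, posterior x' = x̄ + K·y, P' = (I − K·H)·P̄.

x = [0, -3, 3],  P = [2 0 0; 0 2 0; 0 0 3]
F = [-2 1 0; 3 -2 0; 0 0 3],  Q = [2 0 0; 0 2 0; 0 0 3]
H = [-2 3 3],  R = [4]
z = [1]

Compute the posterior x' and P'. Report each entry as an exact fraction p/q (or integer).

x̄ = F·x = [-3, 6, 9]
P̄ = F·P·Fᵀ + Q = [12 -16 0; -16 28 0; 0 0 30]
y = z − H·x̄ = [-50]
S = H·P̄·Hᵀ + R = [766]
K = P̄·Hᵀ·S⁻¹ = [-36/383; 58/383; 45/383]
x' = x̄ + K·y = [651/383, -602/383, 1197/383]
P' = (I − K·H)·P̄ = [2004/383 -1952/383 3240/383; -1952/383 3996/383 -5220/383; 3240/383 -5220/383 7440/383]

x' = [651/383, -602/383, 1197/383]
P' = [2004/383 -1952/383 3240/383; -1952/383 3996/383 -5220/383; 3240/383 -5220/383 7440/383]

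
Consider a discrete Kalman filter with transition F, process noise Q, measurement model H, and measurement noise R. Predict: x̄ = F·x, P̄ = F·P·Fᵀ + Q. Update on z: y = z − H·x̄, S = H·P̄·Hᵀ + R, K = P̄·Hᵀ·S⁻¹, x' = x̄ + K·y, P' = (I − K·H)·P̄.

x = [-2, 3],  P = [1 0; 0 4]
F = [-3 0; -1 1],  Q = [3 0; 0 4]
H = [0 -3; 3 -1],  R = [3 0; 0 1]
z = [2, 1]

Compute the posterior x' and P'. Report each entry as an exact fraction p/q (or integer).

x̄ = F·x = [6, 5]
P̄ = F·P·Fᵀ + Q = [12 3; 3 9]
y = z − H·x̄ = [17, -12]
S = H·P̄·Hᵀ + R = [84 0; 0 100]
K = P̄·Hᵀ·S⁻¹ = [-3/28 33/100; -9/28 0]
x' = x̄ + K·y = [153/700, -13/28]
P' = (I − K·H)·P̄ = [51/350 3/28; 3/28 9/28]

x' = [153/700, -13/28]
P' = [51/350 3/28; 3/28 9/28]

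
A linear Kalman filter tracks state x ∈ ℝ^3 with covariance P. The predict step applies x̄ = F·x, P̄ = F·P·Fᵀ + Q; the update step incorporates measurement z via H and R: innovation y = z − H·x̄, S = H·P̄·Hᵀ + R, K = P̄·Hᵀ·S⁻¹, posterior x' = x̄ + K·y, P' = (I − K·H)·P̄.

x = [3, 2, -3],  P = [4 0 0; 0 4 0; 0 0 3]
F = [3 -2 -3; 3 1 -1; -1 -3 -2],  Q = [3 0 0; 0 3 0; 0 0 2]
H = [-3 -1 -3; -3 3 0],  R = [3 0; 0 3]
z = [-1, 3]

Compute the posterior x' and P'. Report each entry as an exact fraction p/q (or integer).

x̄ = F·x = [14, 14, -3]
P̄ = F·P·Fᵀ + Q = [82 37 30; 37 46 -18; 30 -18 54]
y = z − H·x̄ = [46, 3]
S = H·P̄·Hᵀ + R = [1927 810; 810 489]
K = P̄·Hᵀ·S⁻¹ = [-24349/95401 13995/95401; -24079/95401 45153/95401; 738/95401 -29316/95401]
x' = x̄ + K·y = [257545/95401, 363439/95401, -340203/95401]
P' = (I − K·H)·P̄ = [630030/95401 644025/95401 -820356/95401; 644025/95401 689178/95401 -849672/95401; -820356/95401 -849672/95401 1102842/95401]

x' = [257545/95401, 363439/95401, -340203/95401]
P' = [630030/95401 644025/95401 -820356/95401; 644025/95401 689178/95401 -849672/95401; -820356/95401 -849672/95401 1102842/95401]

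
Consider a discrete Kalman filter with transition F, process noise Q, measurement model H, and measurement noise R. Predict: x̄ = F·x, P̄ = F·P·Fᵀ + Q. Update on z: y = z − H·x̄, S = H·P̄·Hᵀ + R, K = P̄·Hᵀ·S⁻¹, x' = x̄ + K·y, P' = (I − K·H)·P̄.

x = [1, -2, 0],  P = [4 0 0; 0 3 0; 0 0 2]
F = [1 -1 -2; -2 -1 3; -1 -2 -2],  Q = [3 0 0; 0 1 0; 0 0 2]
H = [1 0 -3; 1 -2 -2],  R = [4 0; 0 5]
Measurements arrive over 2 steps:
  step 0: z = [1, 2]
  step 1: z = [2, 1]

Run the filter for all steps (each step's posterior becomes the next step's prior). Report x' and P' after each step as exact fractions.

step 0: x' = [19893/8602, -12083/34408, 2117/4301], P' = [30196/4301 1765/8602 11618/4301; 1765/8602 51013/34408 -1216/4301; 11618/4301 -1216/4301 6230/4301]
step 1: x' = [447208336/393777333, -3331102/393777333, -24716578/131259111], P' = [1770699572/393777333 167600506/393777333 208876840/131259111; 167600506/393777333 533492516/393777333 -21312826/131259111; 208876840/131259111 -21312826/131259111 41972512/43753037]

step 0: x̄ = F·x = [3, 0, 3]
step 0: P̄ = F·P·Fᵀ + Q = [18 -17 10; -17 38 2; 10 2 26]
step 0: y = z − H·x̄ = [7, 5]
step 0: S = H·P̄·Hᵀ + R = [196 170; 170 323]
step 0: K = P̄·Hᵀ·S⁻¹ = [-137/506 1039/4301; 533/2024 -7551/17204; -104/253 318/4301]
step 0: x' = x̄ + K·y = [19893/8602, -12083/34408, 2117/4301]
step 0: P' = (I − K·H)·P̄ = [30196/4301 1765/8602 11618/4301; 1765/8602 51013/34408 -1216/4301; 11618/4301 -1216/4301 6230/4301]
step 1: x̄ = F·x = [309/184, -96253/34408, -44639/17204]
step 1: P̄ = F·P·Fᵀ + Q = [911/184 -341/184 -15/92; -341/184 471533/34408 226639/17204; -15/92 226639/17204 258997/8602]
step 1: y = z − H·x̄ = [-256801/34408, -394437/34408]
step 1: S = H·P̄·Hᵀ + R = [9665541/34408 9261537/34408; 9261537/34408 10276213/34408]
step 1: K = P̄·Hᵀ·S⁻¹ = [-27297997/393777333 12149168/131259111; 89853985/393777333 -51433838/131259111; -42218942/131259111 -22172/43753037]
step 1: x' = x̄ + K·y = [447208336/393777333, -3331102/393777333, -24716578/131259111]
step 1: P' = (I − K·H)·P̄ = [1770699572/393777333 167600506/393777333 208876840/131259111; 167600506/393777333 533492516/393777333 -21312826/131259111; 208876840/131259111 -21312826/131259111 41972512/43753037]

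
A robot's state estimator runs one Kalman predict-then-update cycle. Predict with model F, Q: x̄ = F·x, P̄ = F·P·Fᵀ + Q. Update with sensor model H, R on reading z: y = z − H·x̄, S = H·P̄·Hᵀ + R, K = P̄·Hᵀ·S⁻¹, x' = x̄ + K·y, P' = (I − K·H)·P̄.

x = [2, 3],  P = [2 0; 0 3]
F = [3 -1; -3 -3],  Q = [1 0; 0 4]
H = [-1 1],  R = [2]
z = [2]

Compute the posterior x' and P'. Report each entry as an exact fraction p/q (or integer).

x̄ = F·x = [3, -15]
P̄ = F·P·Fᵀ + Q = [22 -9; -9 49]
y = z − H·x̄ = [20]
S = H·P̄·Hᵀ + R = [91]
K = P̄·Hᵀ·S⁻¹ = [-31/91; 58/91]
x' = x̄ + K·y = [-347/91, -205/91]
P' = (I − K·H)·P̄ = [1041/91 979/91; 979/91 1095/91]

x' = [-347/91, -205/91]
P' = [1041/91 979/91; 979/91 1095/91]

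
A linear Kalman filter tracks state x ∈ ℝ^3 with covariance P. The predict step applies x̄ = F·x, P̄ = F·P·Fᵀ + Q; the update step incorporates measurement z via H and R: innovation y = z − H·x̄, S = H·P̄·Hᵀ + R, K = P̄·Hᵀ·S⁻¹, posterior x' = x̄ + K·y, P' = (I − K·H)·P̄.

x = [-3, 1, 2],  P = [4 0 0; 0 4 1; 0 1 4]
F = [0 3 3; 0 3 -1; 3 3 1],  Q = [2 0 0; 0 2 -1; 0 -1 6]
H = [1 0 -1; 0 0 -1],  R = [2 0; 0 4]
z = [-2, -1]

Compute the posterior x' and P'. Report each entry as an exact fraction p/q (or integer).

x̄ = F·x = [9, 1, -4]
P̄ = F·P·Fᵀ + Q = [92 30 60; 30 36 31; 60 31 88]
y = z − H·x̄ = [-15, -5]
S = H·P̄·Hᵀ + R = [62 28; 28 92]
K = P̄·Hᵀ·S⁻¹ = [578/615 -577/615; 97/615 -947/2460; -14/615 -584/615]
x' = x̄ + K·y = [-50/123, 275/492, 134/123]
P' = (I − K·H)·P̄ = [3464/615 1141/615 2308/615; 1141/615 59591/2460 947/615; 2308/615 947/615 2336/615]

x' = [-50/123, 275/492, 134/123]
P' = [3464/615 1141/615 2308/615; 1141/615 59591/2460 947/615; 2308/615 947/615 2336/615]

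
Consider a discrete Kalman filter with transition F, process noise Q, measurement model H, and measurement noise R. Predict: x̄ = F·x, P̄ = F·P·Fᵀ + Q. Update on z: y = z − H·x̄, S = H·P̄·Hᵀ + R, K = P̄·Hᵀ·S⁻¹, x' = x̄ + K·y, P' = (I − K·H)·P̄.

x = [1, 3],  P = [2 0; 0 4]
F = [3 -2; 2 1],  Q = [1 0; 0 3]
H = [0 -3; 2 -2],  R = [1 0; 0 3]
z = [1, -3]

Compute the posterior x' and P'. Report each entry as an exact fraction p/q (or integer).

x' = [-8773/4725, -2837/9450]
P' = [3971/4725 512/4725; 512/4725 2081/18900]

x̄ = F·x = [-3, 5]
P̄ = F·P·Fᵀ + Q = [35 4; 4 15]
y = z − H·x̄ = [16, 13]
S = H·P̄·Hᵀ + R = [136 66; 66 171]
K = P̄·Hᵀ·S⁻¹ = [-512/1575 2306/4725; -2081/6300 -11/9450]
x' = x̄ + K·y = [-8773/4725, -2837/9450]
P' = (I − K·H)·P̄ = [3971/4725 512/4725; 512/4725 2081/18900]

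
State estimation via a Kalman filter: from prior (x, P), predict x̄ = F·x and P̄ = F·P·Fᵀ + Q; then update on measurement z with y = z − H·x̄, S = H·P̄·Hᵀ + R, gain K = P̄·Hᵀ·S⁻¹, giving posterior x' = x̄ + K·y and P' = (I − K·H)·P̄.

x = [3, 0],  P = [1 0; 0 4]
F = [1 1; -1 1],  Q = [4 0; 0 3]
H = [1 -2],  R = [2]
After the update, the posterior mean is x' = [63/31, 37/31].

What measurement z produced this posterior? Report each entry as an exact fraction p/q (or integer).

x̄ = F·x = [3, -3]
P̄ = F·P·Fᵀ + Q = [9 3; 3 8]
S = H·P̄·Hᵀ + R = [31]
K = P̄·Hᵀ·S⁻¹ = [3/31; -13/31]
x' − x̄ = [-30/31, 130/31] = K·y
y = (KᵀK)⁻¹·Kᵀ·(x' − x̄) = [-10]
z = y + H·x̄ = [-10] + [9] = [-1]

z = [-1]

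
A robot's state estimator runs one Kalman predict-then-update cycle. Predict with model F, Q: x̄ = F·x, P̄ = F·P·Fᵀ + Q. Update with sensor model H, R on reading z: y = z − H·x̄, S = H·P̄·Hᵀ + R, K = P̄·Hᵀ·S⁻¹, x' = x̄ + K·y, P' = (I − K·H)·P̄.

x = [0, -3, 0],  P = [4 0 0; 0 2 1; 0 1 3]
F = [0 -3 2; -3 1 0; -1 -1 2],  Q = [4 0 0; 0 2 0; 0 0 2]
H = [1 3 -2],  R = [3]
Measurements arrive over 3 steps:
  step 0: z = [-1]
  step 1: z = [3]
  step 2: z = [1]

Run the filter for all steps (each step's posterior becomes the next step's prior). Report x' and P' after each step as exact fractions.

step 0: x' = [2119/241, -263/241, 793/241], P' = [5202/241 -44/241 2550/241; -44/241 1176/241 1604/241; 2550/241 1604/241 3660/241]
step 1: x' = [341357/341995, -178708/341995, -583874/341995], P' = [2765284/341995 -1177616/341995 -321808/341995; -1177616/341995 3598924/341995 4621022/341995; -321808/341995 4621022/341995 6774736/341995]
step 2: x' = [-443581544/175273839, -71672993/58424613, -629074417/175273839], P' = [1438622576/175273839 -260151016/58424613 -419359916/175273839; -260151016/58424613 404542514/19474871 1654637356/58424613; -419359916/175273839 1654637356/58424613 7222100198/175273839]

step 0: x̄ = F·x = [9, -3, 3]
step 0: P̄ = F·P·Fᵀ + Q = [22 -4 10; -4 40 12; 10 12 16]
step 0: y = z − H·x̄ = [5]
step 0: S = H·P̄·Hᵀ + R = [241]
step 0: K = P̄·Hᵀ·S⁻¹ = [-10/241; 92/241; 14/241]
step 0: x' = x̄ + K·y = [2119/241, -263/241, 793/241]
step 0: P' = (I − K·H)·P̄ = [5202/241 -44/241 2550/241; -44/241 1176/241 1604/241; 2550/241 1604/241 3660/241]
step 1: x̄ = F·x = [2375/241, -6620/241, -270/241]
step 1: P̄ = F·P·Fᵀ + Q = [6940/241 -16016/241 104/241; -16016/241 48740/241 2250/241; 104/241 2250/241 4796/241]
step 1: y = z − H·x̄ = [17668/241]
step 1: S = H·P̄·Hᵀ + R = [341995/241]
step 1: K = P̄·Hᵀ·S⁻¹ = [-41316/341995; 125704/341995; -2738/341995]
step 1: x' = x̄ + K·y = [341357/341995, -178708/341995, -583874/341995]
step 1: P' = (I − K·H)·P̄ = [2765284/341995 -1177616/341995 -321808/341995; -1177616/341995 3598924/341995 4621022/341995; -321808/341995 4621022/341995 6774736/341995]
step 2: x̄ = F·x = [-631624/341995, -1202779/341995, -1330397/341995]
step 2: P̄ = F·P·Fᵀ + Q = [5404976/341995 -10222424/341995 -1961692/341995; -10222424/341995 36236166/341995 13514588/341995; -1961692/341995 13514588/341995 14595054/341995]
step 2: y = z − H·x̄ = [1921162/341995]
step 2: S = H·P̄·Hᵀ + R = [175273839/341995]
step 2: K = P̄·Hᵀ·S⁻¹ = [-21338912/175273839; 23818966/58424613; 9391964/175273839]
step 2: x' = x̄ + K·y = [-443581544/175273839, -71672993/58424613, -629074417/175273839]
step 2: P' = (I − K·H)·P̄ = [1438622576/175273839 -260151016/58424613 -419359916/175273839; -260151016/58424613 404542514/19474871 1654637356/58424613; -419359916/175273839 1654637356/58424613 7222100198/175273839]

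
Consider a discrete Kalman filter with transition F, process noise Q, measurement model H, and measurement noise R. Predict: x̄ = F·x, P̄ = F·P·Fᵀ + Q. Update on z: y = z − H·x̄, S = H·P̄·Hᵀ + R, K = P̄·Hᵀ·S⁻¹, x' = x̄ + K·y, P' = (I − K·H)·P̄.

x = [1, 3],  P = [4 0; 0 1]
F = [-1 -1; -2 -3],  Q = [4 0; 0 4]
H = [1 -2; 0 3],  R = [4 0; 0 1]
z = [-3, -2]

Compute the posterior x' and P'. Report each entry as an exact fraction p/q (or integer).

x̄ = F·x = [-4, -11]
P̄ = F·P·Fᵀ + Q = [9 11; 11 29]
y = z − H·x̄ = [-21, 31]
S = H·P̄·Hᵀ + R = [85 -141; -141 262]
K = P̄·Hᵀ·S⁻¹ = [1247/2389 972/2389; -47/2389 768/2389]
x' = x̄ + K·y = [-5611/2389, -1484/2389]
P' = (I − K·H)·P̄ = [5636/2389 324/2389; 324/2389 256/2389]

x' = [-5611/2389, -1484/2389]
P' = [5636/2389 324/2389; 324/2389 256/2389]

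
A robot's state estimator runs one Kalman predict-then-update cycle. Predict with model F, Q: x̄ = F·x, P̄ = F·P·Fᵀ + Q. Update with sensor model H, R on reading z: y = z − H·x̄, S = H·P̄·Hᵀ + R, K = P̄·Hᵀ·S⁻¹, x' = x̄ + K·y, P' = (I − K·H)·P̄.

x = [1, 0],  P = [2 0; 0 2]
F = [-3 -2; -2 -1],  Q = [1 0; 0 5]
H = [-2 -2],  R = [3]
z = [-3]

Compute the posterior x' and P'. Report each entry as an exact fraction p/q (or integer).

x' = [17/23, 16/23]
P' = [677/299 -548/299; -548/299 641/299]

x̄ = F·x = [-3, -2]
P̄ = F·P·Fᵀ + Q = [27 16; 16 15]
y = z − H·x̄ = [-13]
S = H·P̄·Hᵀ + R = [299]
K = P̄·Hᵀ·S⁻¹ = [-86/299; -62/299]
x' = x̄ + K·y = [17/23, 16/23]
P' = (I − K·H)·P̄ = [677/299 -548/299; -548/299 641/299]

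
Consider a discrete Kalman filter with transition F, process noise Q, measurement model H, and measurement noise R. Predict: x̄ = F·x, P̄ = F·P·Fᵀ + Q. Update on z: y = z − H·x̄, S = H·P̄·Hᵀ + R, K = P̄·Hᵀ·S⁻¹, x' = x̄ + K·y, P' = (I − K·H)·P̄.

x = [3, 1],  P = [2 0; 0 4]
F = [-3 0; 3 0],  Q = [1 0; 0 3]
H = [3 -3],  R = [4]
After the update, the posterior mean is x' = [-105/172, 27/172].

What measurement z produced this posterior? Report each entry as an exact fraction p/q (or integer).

z = [-2]

x̄ = F·x = [-9, 9]
P̄ = F·P·Fᵀ + Q = [19 -18; -18 21]
S = H·P̄·Hᵀ + R = [688]
K = P̄·Hᵀ·S⁻¹ = [111/688; -117/688]
x' − x̄ = [1443/172, -1521/172] = K·y
y = (KᵀK)⁻¹·Kᵀ·(x' − x̄) = [52]
z = y + H·x̄ = [52] + [-54] = [-2]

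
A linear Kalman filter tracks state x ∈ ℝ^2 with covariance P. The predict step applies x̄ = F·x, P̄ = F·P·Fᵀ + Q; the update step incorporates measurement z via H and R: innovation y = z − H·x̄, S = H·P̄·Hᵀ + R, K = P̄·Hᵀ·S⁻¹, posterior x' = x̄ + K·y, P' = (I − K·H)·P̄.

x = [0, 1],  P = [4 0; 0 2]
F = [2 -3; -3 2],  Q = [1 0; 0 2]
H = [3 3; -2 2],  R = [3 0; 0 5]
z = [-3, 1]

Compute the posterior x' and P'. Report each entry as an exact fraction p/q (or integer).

x' = [-267/344, -935/3956]
P' = [267/688 -79/344; -79/344 1549/3956]

x̄ = F·x = [-3, 2]
P̄ = F·P·Fᵀ + Q = [35 -36; -36 46]
y = z − H·x̄ = [0, -9]
S = H·P̄·Hᵀ + R = [84 66; 66 617]
K = P̄·Hᵀ·S⁻¹ = [109/688 -85/344; 1281/7912 983/3956]
x' = x̄ + K·y = [-267/344, -935/3956]
P' = (I − K·H)·P̄ = [267/688 -79/344; -79/344 1549/3956]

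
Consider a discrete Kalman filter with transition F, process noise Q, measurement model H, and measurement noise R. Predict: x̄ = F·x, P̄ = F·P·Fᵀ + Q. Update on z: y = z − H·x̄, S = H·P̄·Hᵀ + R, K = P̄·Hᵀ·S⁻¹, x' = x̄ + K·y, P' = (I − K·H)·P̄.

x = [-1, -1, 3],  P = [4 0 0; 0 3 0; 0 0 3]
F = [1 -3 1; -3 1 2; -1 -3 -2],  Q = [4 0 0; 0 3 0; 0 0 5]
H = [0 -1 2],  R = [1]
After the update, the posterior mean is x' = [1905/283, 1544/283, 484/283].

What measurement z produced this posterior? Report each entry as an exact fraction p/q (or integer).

z = [-2]

x̄ = F·x = [5, 8, -2]
P̄ = F·P·Fᵀ + Q = [38 -15 17; -15 54 -9; 17 -9 48]
S = H·P̄·Hᵀ + R = [283]
K = P̄·Hᵀ·S⁻¹ = [49/283; -72/283; 105/283]
x' − x̄ = [490/283, -720/283, 1050/283] = K·y
y = (KᵀK)⁻¹·Kᵀ·(x' − x̄) = [10]
z = y + H·x̄ = [10] + [-12] = [-2]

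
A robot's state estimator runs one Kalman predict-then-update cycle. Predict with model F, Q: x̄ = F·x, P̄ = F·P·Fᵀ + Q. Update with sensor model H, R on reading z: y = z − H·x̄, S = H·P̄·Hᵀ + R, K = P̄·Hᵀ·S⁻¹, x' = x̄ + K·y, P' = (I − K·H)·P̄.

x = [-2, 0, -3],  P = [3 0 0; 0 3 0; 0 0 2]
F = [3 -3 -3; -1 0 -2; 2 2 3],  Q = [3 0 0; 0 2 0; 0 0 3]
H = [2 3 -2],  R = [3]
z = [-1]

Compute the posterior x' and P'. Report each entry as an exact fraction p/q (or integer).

x̄ = F·x = [3, 8, -13]
P̄ = F·P·Fᵀ + Q = [75 3 -18; 3 13 -18; -18 -18 45]
y = z − H·x̄ = [-57]
S = H·P̄·Hᵀ + R = [996]
K = P̄·Hᵀ·S⁻¹ = [65/332; 27/332; -15/83]
x' = x̄ + K·y = [-2709/332, 1117/332, -224/83]
P' = (I − K·H)·P̄ = [12225/332 -4269/332 1431/83; -4269/332 2129/332 -279/83; 1431/83 -279/83 1035/83]

x' = [-2709/332, 1117/332, -224/83]
P' = [12225/332 -4269/332 1431/83; -4269/332 2129/332 -279/83; 1431/83 -279/83 1035/83]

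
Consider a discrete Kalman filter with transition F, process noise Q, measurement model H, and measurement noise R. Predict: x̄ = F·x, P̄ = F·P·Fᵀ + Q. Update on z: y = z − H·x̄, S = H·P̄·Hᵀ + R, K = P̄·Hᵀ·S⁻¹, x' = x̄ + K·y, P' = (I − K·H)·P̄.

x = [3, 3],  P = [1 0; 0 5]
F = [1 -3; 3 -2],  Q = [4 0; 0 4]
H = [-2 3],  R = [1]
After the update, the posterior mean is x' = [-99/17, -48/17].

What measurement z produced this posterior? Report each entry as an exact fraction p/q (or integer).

z = [3]

x̄ = F·x = [-6, 3]
P̄ = F·P·Fᵀ + Q = [50 33; 33 33]
S = H·P̄·Hᵀ + R = [102]
K = P̄·Hᵀ·S⁻¹ = [-1/102; 11/34]
x' − x̄ = [3/17, -99/17] = K·y
y = (KᵀK)⁻¹·Kᵀ·(x' − x̄) = [-18]
z = y + H·x̄ = [-18] + [21] = [3]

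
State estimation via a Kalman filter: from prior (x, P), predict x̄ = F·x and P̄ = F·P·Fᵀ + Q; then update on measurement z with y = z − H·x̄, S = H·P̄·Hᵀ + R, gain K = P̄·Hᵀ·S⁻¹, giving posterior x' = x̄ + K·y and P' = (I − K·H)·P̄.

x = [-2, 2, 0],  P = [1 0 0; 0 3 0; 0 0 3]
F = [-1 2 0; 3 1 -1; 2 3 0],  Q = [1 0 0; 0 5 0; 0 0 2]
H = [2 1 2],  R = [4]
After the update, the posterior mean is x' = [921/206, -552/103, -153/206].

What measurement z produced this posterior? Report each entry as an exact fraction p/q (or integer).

z = [2]

x̄ = F·x = [6, -4, 2]
P̄ = F·P·Fᵀ + Q = [14 3 16; 3 20 15; 16 15 33]
S = H·P̄·Hᵀ + R = [412]
K = P̄·Hᵀ·S⁻¹ = [63/412; 14/103; 113/412]
x' − x̄ = [-315/206, -140/103, -565/206] = K·y
y = (KᵀK)⁻¹·Kᵀ·(x' − x̄) = [-10]
z = y + H·x̄ = [-10] + [12] = [2]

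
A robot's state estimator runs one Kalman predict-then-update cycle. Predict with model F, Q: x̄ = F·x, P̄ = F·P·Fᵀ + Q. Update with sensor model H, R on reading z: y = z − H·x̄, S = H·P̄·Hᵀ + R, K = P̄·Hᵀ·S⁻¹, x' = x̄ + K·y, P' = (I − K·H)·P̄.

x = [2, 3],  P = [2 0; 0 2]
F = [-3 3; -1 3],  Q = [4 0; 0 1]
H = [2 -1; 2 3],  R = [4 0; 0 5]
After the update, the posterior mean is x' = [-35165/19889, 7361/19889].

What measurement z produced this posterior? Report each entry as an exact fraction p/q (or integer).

z = [-3, -3]

x̄ = F·x = [3, 7]
P̄ = F·P·Fᵀ + Q = [40 24; 24 21]
S = H·P̄·Hᵀ + R = [89 193; 193 642]
K = P̄·Hᵀ·S⁻¹ = [6616/19889 2720/19889; -4089/19889 4668/19889]
x' − x̄ = [-94832/19889, -131862/19889] = K·y
y = (KᵀK)⁻¹·Kᵀ·(x' − x̄) = [-2, -30]
z = y + H·x̄ = [-2, -30] + [-1, 27] = [-3, -3]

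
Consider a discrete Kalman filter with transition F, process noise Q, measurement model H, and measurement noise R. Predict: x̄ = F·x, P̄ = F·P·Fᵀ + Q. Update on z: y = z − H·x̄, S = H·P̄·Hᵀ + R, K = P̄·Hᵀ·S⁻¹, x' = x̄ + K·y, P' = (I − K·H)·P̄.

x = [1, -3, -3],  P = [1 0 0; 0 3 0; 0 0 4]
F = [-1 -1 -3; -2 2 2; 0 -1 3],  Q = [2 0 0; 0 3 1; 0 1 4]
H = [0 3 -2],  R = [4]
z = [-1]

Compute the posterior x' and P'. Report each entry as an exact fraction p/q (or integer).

x' = [2371/263, -1739/263, -2419/263]
P' = [10722/263 -6158/263 -9201/263; -6158/263 4716/263 6940/263; -9201/263 6940/263 10468/263]

x̄ = F·x = [11, -14, -6]
P̄ = F·P·Fᵀ + Q = [42 -28 -33; -28 35 19; -33 19 43]
y = z − H·x̄ = [29]
S = H·P̄·Hᵀ + R = [263]
K = P̄·Hᵀ·S⁻¹ = [-18/263; 67/263; -29/263]
x' = x̄ + K·y = [2371/263, -1739/263, -2419/263]
P' = (I − K·H)·P̄ = [10722/263 -6158/263 -9201/263; -6158/263 4716/263 6940/263; -9201/263 6940/263 10468/263]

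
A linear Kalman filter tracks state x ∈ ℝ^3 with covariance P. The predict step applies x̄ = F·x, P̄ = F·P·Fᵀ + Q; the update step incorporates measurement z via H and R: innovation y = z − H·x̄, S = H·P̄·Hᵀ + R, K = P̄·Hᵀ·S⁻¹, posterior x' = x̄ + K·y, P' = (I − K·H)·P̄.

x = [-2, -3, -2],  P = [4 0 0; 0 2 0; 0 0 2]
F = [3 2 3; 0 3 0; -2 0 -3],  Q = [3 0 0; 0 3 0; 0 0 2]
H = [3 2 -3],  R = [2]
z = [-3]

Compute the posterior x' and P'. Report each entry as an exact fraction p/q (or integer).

x̄ = F·x = [-18, -9, 10]
P̄ = F·P·Fᵀ + Q = [65 12 -42; 12 21 0; -42 0 36]
y = z − H·x̄ = [99]
S = H·P̄·Hᵀ + R = [1895]
K = P̄·Hᵀ·S⁻¹ = [69/379; 78/1895; -234/1895]
x' = x̄ + K·y = [9/379, -9333/1895, -4216/1895]
P' = (I − K·H)·P̄ = [830/379 -834/379 228/379; -834/379 33711/1895 18252/1895; 228/379 18252/1895 13464/1895]

x' = [9/379, -9333/1895, -4216/1895]
P' = [830/379 -834/379 228/379; -834/379 33711/1895 18252/1895; 228/379 18252/1895 13464/1895]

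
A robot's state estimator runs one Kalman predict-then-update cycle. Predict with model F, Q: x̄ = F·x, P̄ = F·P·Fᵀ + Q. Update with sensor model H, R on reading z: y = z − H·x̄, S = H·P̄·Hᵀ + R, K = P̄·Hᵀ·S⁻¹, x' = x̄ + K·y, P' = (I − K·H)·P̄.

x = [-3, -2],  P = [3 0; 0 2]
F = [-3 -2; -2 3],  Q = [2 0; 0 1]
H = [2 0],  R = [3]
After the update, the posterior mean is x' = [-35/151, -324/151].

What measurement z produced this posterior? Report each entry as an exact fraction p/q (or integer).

z = [-1]

x̄ = F·x = [13, 0]
P̄ = F·P·Fᵀ + Q = [37 6; 6 31]
S = H·P̄·Hᵀ + R = [151]
K = P̄·Hᵀ·S⁻¹ = [74/151; 12/151]
x' − x̄ = [-1998/151, -324/151] = K·y
y = (KᵀK)⁻¹·Kᵀ·(x' − x̄) = [-27]
z = y + H·x̄ = [-27] + [26] = [-1]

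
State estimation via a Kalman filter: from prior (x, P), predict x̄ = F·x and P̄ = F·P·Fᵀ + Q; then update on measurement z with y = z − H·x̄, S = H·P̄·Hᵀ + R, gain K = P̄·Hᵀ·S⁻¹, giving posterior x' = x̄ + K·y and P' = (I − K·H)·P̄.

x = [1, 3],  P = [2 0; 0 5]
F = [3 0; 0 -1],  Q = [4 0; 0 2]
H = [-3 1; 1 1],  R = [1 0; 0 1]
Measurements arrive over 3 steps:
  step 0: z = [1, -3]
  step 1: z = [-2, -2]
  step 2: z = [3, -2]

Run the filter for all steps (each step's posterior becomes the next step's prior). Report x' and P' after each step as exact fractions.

step 0: x' = [-2683/2699, -5563/2699], P' = [330/2699 308/2699; 308/2699 1547/2699]
step 1: x' = [64333/719641, -930739/719641], P' = [83978/719641 69288/719641; 69288/719641 358005/719641]
step 2: x' = [-209312893/185756627, -54122144/185756627], P' = [21667778/185756627 17825548/185756627; 17825548/185756627 91964347/185756627]

step 0: x̄ = F·x = [3, -3]
step 0: P̄ = F·P·Fᵀ + Q = [22 0; 0 7]
step 0: y = z − H·x̄ = [13, -3]
step 0: S = H·P̄·Hᵀ + R = [206 -59; -59 30]
step 0: K = P̄·Hᵀ·S⁻¹ = [-682/2699 638/2699; 623/2699 1855/2699]
step 0: x' = x̄ + K·y = [-2683/2699, -5563/2699]
step 0: P' = (I − K·H)·P̄ = [330/2699 308/2699; 308/2699 1547/2699]
step 1: x̄ = F·x = [-8049/2699, 5563/2699]
step 1: P̄ = F·P·Fᵀ + Q = [13766/2699 -924/2699; -924/2699 6945/2699]
step 1: y = z − H·x̄ = [-35108/2699, -2912/2699]
step 1: S = H·P̄·Hᵀ + R = [139082/2699 -32505/2699; -32505/2699 21562/2699]
step 1: K = P̄·Hᵀ·S⁻¹ = [-182646/719641 778/3653; 150141/719641 2169/3653]
step 1: x' = x̄ + K·y = [64333/719641, -930739/719641]
step 1: P' = (I − K·H)·P̄ = [83978/719641 69288/719641; 69288/719641 358005/719641]
step 2: x̄ = F·x = [192999/719641, 930739/719641]
step 2: P̄ = F·P·Fᵀ + Q = [3634366/719641 -207864/719641; -207864/719641 1797287/719641]
step 2: y = z − H·x̄ = [1807181/719641, -2563020/719641]
step 2: S = H·P̄·Hᵀ + R = [36473406/719641 -8690083/719641; -8690083/719641 5735566/719641]
step 2: K = P̄·Hᵀ·S⁻¹ = [-47177786/185756627 39493326/185756627; 38487703/185756627 109789895/185756627]
step 2: x' = x̄ + K·y = [-209312893/185756627, -54122144/185756627]
step 2: P' = (I − K·H)·P̄ = [21667778/185756627 17825548/185756627; 17825548/185756627 91964347/185756627]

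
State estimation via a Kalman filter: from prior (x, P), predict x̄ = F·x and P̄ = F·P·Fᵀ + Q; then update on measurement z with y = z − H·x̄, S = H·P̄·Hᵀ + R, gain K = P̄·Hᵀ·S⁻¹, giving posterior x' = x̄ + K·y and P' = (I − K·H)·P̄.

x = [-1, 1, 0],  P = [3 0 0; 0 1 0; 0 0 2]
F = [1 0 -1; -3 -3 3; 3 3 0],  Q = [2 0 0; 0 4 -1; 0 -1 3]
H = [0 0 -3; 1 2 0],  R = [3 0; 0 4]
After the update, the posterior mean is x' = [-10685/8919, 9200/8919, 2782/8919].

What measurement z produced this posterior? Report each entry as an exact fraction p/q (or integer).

z = [-1, 1]

x̄ = F·x = [-1, 0, 0]
P̄ = F·P·Fᵀ + Q = [7 -15 9; -15 58 -37; 9 -37 39]
S = H·P̄·Hᵀ + R = [354 195; 195 183]
K = P̄·Hᵀ·S⁻¹ = [-152/8919 -959/8919; 206/8919 4703/8919; -2912/8919 -65/8919]
x' − x̄ = [-1766/8919, 9200/8919, 2782/8919] = K·y
y = (KᵀK)⁻¹·Kᵀ·(x' − x̄) = [-1, 2]
z = y + H·x̄ = [-1, 2] + [0, -1] = [-1, 1]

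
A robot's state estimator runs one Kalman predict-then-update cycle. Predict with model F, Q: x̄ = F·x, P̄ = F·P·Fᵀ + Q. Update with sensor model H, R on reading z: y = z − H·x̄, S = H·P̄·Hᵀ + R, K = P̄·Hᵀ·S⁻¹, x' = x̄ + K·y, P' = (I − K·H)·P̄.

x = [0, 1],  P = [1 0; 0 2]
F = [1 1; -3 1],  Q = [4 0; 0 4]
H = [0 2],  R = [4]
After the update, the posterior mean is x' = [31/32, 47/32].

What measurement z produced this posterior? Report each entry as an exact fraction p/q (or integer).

x̄ = F·x = [1, 1]
P̄ = F·P·Fᵀ + Q = [7 -1; -1 15]
S = H·P̄·Hᵀ + R = [64]
K = P̄·Hᵀ·S⁻¹ = [-1/32; 15/32]
x' − x̄ = [-1/32, 15/32] = K·y
y = (KᵀK)⁻¹·Kᵀ·(x' − x̄) = [1]
z = y + H·x̄ = [1] + [2] = [3]

z = [3]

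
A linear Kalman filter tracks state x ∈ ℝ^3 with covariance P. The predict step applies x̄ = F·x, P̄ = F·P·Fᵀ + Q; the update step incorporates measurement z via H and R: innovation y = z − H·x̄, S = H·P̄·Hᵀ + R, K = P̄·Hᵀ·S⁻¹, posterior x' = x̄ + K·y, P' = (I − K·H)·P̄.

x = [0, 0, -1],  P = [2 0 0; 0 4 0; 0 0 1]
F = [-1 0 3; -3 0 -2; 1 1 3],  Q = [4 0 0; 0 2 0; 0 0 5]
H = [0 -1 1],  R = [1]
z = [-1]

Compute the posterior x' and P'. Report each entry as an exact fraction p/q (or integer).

x̄ = F·x = [-3, 2, -3]
P̄ = F·P·Fᵀ + Q = [15 0 7; 0 24 -12; 7 -12 20]
y = z − H·x̄ = [4]
S = H·P̄·Hᵀ + R = [69]
K = P̄·Hᵀ·S⁻¹ = [7/69; -12/23; 32/69]
x' = x̄ + K·y = [-179/69, -2/23, -79/69]
P' = (I − K·H)·P̄ = [986/69 84/23 259/69; 84/23 120/23 108/23; 259/69 108/23 356/69]

x' = [-179/69, -2/23, -79/69]
P' = [986/69 84/23 259/69; 84/23 120/23 108/23; 259/69 108/23 356/69]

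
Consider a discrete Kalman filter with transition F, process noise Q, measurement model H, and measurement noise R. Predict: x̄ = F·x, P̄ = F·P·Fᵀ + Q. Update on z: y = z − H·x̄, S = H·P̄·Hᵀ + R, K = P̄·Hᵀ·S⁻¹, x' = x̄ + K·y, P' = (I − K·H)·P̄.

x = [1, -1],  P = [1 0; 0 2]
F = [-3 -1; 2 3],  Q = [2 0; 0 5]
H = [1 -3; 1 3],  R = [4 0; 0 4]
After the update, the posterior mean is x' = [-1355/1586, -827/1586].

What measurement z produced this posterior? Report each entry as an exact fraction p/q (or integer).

x̄ = F·x = [-2, -1]
P̄ = F·P·Fᵀ + Q = [13 -12; -12 27]
S = H·P̄·Hᵀ + R = [332 -230; -230 188]
K = P̄·Hᵀ·S⁻¹ = [1961/4758 1817/4758; -269/1586 253/1586]
x' − x̄ = [1817/1586, 759/1586] = K·y
y = (KᵀK)⁻¹·Kᵀ·(x' − x̄) = [0, 3]
z = y + H·x̄ = [0, 3] + [1, -5] = [1, -2]

z = [1, -2]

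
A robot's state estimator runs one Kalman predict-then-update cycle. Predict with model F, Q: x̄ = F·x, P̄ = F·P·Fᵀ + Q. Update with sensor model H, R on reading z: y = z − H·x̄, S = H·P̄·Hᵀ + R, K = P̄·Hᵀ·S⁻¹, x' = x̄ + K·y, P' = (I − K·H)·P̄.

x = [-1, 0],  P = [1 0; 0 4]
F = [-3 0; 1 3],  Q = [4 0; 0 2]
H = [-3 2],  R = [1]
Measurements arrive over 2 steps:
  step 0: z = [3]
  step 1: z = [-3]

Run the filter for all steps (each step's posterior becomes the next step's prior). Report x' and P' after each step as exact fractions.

step 0: x̄ = F·x = [3, -1]
step 0: P̄ = F·P·Fᵀ + Q = [13 -3; -3 39]
step 0: y = z − H·x̄ = [14]
step 0: S = H·P̄·Hᵀ + R = [310]
step 0: K = P̄·Hᵀ·S⁻¹ = [-9/62; 87/310]
step 0: x' = x̄ + K·y = [30/31, 454/155]
step 0: P' = (I − K·H)·P̄ = [401/62 597/62; 597/62 4521/310]
step 1: x̄ = F·x = [-90/31, 1512/155]
step 1: P̄ = F·P·Fᵀ + Q = [3857/62 -3288/31; -3288/31 30612/155]
step 1: y = z − H·x̄ = [-4839/155]
step 1: S = H·P̄·Hᵀ + R = [813331/310]
step 1: K = P̄·Hᵀ·S⁻¹ = [-123615/813331; 221088/813331]
step 1: x' = x̄ + K·y = [1497897/813331, 1031688/813331]
step 1: P' = (I − K·H)·P̄ = [1304581/813331 1895064/813331; 1895064/813331 2953140/813331]

step 0: x' = [30/31, 454/155], P' = [401/62 597/62; 597/62 4521/310]
step 1: x' = [1497897/813331, 1031688/813331], P' = [1304581/813331 1895064/813331; 1895064/813331 2953140/813331]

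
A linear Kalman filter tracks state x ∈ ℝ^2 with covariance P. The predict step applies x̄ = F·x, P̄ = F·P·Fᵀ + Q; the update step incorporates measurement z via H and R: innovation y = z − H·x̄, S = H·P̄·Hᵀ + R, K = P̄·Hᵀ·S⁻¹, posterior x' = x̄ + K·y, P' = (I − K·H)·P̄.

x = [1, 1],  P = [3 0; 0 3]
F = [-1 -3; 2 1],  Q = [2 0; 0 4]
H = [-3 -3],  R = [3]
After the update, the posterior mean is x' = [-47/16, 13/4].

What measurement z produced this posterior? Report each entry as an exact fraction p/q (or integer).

z = [-1]

x̄ = F·x = [-4, 3]
P̄ = F·P·Fᵀ + Q = [32 -15; -15 19]
S = H·P̄·Hᵀ + R = [192]
K = P̄·Hᵀ·S⁻¹ = [-17/64; -1/16]
x' − x̄ = [17/16, 1/4] = K·y
y = (KᵀK)⁻¹·Kᵀ·(x' − x̄) = [-4]
z = y + H·x̄ = [-4] + [3] = [-1]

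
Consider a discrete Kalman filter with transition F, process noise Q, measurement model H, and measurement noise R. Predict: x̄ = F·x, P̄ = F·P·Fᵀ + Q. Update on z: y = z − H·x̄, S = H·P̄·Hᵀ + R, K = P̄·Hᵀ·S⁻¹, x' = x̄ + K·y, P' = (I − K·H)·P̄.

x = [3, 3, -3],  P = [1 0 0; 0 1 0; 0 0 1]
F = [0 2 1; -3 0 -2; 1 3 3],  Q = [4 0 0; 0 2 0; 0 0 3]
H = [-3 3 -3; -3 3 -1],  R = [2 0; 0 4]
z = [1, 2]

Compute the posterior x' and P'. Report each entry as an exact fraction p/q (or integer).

x̄ = F·x = [3, -3, 3]
P̄ = F·P·Fᵀ + Q = [9 -2 9; -2 15 -9; 9 -9 22]
y = z − H·x̄ = [28, 23]
S = H·P̄·Hᵀ + R = [776 534; 534 386]
K = P̄·Hᵀ·S⁻¹ = [-183/3595 -138/3595; -483/3595 1227/3595; -1434/3595 1276/3595]
x' = x̄ + K·y = [2487/3595, 3912/3595, -19/3595]
P' = (I − K·H)·P̄ = [15579/3595 15364/3595 -93/3595; 15364/3595 17979/3595 2937/3595; -93/3595 2937/3595 3986/3595]

x' = [2487/3595, 3912/3595, -19/3595]
P' = [15579/3595 15364/3595 -93/3595; 15364/3595 17979/3595 2937/3595; -93/3595 2937/3595 3986/3595]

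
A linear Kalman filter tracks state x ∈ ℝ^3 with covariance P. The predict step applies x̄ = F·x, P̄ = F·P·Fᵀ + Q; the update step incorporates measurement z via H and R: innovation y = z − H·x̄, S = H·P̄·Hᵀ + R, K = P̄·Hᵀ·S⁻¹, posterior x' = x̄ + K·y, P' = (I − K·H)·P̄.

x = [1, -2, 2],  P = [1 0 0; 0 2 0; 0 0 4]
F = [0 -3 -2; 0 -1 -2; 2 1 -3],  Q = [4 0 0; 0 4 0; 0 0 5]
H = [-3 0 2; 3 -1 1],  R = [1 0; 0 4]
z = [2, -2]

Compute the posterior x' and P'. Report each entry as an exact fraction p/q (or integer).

x̄ = F·x = [2, -2, -6]
P̄ = F·P·Fᵀ + Q = [38 22 18; 22 22 22; 18 22 47]
y = z − H·x̄ = [20, -4]
S = H·P̄·Hᵀ + R = [315 -172; -172 347]
K = P̄·Hᵀ·S⁻¹ = [-8146/79721 21234/79721; 3718/79721 17006/79721; 27468/79721 31765/79721]
x' = x̄ + K·y = [-88414/79721, -153106/79721, -56026/79721]
P' = (I − K·H)·P̄ = [58270/79721 173206/79721 83332/79721; 173206/79721 713262/79721 261668/79721; 83332/79721 261668/79721 138732/79721]

x' = [-88414/79721, -153106/79721, -56026/79721]
P' = [58270/79721 173206/79721 83332/79721; 173206/79721 713262/79721 261668/79721; 83332/79721 261668/79721 138732/79721]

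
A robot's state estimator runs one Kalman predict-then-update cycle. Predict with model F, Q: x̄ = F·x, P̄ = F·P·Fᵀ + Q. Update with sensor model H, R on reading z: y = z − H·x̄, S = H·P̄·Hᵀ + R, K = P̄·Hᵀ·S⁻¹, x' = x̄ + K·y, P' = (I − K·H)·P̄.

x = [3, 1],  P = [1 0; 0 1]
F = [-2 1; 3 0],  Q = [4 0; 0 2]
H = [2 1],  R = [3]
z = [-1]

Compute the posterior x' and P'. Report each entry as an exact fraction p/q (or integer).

x̄ = F·x = [-5, 9]
P̄ = F·P·Fᵀ + Q = [9 -6; -6 11]
y = z − H·x̄ = [0]
S = H·P̄·Hᵀ + R = [26]
K = P̄·Hᵀ·S⁻¹ = [6/13; -1/26]
x' = x̄ + K·y = [-5, 9]
P' = (I − K·H)·P̄ = [45/13 -72/13; -72/13 285/26]

x' = [-5, 9]
P' = [45/13 -72/13; -72/13 285/26]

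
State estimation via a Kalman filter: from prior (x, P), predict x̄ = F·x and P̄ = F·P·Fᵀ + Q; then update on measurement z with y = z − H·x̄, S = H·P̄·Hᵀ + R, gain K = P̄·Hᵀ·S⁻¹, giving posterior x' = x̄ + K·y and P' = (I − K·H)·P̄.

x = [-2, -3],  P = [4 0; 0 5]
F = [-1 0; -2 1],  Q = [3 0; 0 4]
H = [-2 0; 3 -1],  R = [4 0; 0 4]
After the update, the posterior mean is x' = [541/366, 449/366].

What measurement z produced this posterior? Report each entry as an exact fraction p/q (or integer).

x̄ = F·x = [2, 1]
P̄ = F·P·Fᵀ + Q = [7 8; 8 25]
S = H·P̄·Hᵀ + R = [32 -26; -26 44]
K = P̄·Hᵀ·S⁻¹ = [-139/366 13/183; -365/366 -112/183]
x' − x̄ = [-191/366, 83/366] = K·y
y = (KᵀK)⁻¹·Kᵀ·(x' − x̄) = [1, -2]
z = y + H·x̄ = [1, -2] + [-4, 5] = [-3, 3]

z = [-3, 3]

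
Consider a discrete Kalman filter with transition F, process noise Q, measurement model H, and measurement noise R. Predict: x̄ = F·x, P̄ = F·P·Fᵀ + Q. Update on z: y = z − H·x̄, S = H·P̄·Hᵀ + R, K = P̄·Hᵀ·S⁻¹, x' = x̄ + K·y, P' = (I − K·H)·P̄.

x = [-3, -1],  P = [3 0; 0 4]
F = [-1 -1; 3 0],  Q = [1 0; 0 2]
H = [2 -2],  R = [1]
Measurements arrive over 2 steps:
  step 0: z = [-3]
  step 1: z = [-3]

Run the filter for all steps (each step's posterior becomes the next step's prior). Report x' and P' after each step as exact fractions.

step 0: x' = [-6/13, 215/221], P' = [36/13 35/13; 35/13 633/221]
step 1: x' = [-92115/63613, 2780/63613], P' = [51372/63613 45095/63613; 45095/63613 54666/63613]

step 0: x̄ = F·x = [4, -9]
step 0: P̄ = F·P·Fᵀ + Q = [8 -9; -9 29]
step 0: y = z − H·x̄ = [-29]
step 0: S = H·P̄·Hᵀ + R = [221]
step 0: K = P̄·Hᵀ·S⁻¹ = [2/13; -76/221]
step 0: x' = x̄ + K·y = [-6/13, 215/221]
step 0: P' = (I − K·H)·P̄ = [36/13 35/13; 35/13 633/221]
step 1: x̄ = F·x = [-113/221, -18/13]
step 1: P̄ = F·P·Fᵀ + Q = [2656/221 -213/13; -213/13 350/13]
step 1: y = z − H·x̄ = [-1049/221]
step 1: S = H·P̄·Hᵀ + R = [63613/221]
step 1: K = P̄·Hᵀ·S⁻¹ = [12554/63613; -19142/63613]
step 1: x' = x̄ + K·y = [-92115/63613, 2780/63613]
step 1: P' = (I − K·H)·P̄ = [51372/63613 45095/63613; 45095/63613 54666/63613]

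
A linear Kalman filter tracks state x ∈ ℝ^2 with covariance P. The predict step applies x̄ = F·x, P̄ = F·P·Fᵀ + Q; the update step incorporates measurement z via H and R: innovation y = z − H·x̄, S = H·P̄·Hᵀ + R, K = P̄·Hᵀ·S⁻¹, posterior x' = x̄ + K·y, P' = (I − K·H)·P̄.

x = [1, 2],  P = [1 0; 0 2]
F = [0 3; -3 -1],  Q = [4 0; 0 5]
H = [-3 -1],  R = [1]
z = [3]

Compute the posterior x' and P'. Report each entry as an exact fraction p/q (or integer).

x' = [114/179, -863/179]
P' = [338/179 -954/179; -954/179 2860/179]

x̄ = F·x = [6, -5]
P̄ = F·P·Fᵀ + Q = [22 -6; -6 16]
y = z − H·x̄ = [16]
S = H·P̄·Hᵀ + R = [179]
K = P̄·Hᵀ·S⁻¹ = [-60/179; 2/179]
x' = x̄ + K·y = [114/179, -863/179]
P' = (I − K·H)·P̄ = [338/179 -954/179; -954/179 2860/179]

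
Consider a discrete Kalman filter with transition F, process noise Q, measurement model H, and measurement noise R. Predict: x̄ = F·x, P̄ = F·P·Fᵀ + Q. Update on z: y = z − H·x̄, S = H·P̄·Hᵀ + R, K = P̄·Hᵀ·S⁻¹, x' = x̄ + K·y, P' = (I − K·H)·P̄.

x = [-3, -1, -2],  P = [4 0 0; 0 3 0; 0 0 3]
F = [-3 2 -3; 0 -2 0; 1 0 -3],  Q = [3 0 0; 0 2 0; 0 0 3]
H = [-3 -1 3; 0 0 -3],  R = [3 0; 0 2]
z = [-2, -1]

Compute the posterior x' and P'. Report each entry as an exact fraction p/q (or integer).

x̄ = F·x = [13, 2, 3]
P̄ = F·P·Fᵀ + Q = [78 -12 15; -12 14 0; 15 0 34]
y = z − H·x̄ = [30, 8]
S = H·P̄·Hᵀ + R = [683 -171; -171 308]
K = P̄·Hᵀ·S⁻¹ = [-62211/181123 -61002/181123; 6776/181123 3762/181123; 114/181123 -59919/181123]
x' = x̄ + K·y = [253/181123, 595622/181123, 67437/181123]
P' = (I − K·H)·P̄ = [371157/181123 -804834/181123 40668/181123; -804834/181123 2386650/181123 -2508/181123; 40668/181123 -2508/181123 39946/181123]

x' = [253/181123, 595622/181123, 67437/181123]
P' = [371157/181123 -804834/181123 40668/181123; -804834/181123 2386650/181123 -2508/181123; 40668/181123 -2508/181123 39946/181123]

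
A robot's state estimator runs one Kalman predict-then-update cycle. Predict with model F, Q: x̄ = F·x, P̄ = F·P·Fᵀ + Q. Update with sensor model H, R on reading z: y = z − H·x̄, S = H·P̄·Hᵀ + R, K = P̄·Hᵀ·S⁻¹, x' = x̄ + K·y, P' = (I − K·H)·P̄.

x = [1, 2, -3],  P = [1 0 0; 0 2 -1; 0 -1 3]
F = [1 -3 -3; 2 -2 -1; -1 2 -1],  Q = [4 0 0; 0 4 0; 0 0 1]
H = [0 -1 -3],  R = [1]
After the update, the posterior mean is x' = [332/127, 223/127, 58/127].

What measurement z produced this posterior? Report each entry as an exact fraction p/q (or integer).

z = [-3]

x̄ = F·x = [4, 1, 6]
P̄ = F·P·Fᵀ + Q = [32 14 -1; 14 15 -7; -1 -7 17]
S = H·P̄·Hᵀ + R = [127]
K = P̄·Hᵀ·S⁻¹ = [-11/127; 6/127; -44/127]
x' − x̄ = [-176/127, 96/127, -704/127] = K·y
y = (KᵀK)⁻¹·Kᵀ·(x' − x̄) = [16]
z = y + H·x̄ = [16] + [-19] = [-3]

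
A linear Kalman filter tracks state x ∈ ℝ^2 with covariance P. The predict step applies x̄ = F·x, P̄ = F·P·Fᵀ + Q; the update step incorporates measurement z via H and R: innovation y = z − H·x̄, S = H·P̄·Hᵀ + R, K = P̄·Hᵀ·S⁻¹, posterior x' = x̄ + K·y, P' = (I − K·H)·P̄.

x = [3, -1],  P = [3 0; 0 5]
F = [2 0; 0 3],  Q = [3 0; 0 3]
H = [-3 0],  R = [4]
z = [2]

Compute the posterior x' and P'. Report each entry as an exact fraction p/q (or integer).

x̄ = F·x = [6, -3]
P̄ = F·P·Fᵀ + Q = [15 0; 0 48]
y = z − H·x̄ = [20]
S = H·P̄·Hᵀ + R = [139]
K = P̄·Hᵀ·S⁻¹ = [-45/139; 0]
x' = x̄ + K·y = [-66/139, -3]
P' = (I − K·H)·P̄ = [60/139 0; 0 48]

x' = [-66/139, -3]
P' = [60/139 0; 0 48]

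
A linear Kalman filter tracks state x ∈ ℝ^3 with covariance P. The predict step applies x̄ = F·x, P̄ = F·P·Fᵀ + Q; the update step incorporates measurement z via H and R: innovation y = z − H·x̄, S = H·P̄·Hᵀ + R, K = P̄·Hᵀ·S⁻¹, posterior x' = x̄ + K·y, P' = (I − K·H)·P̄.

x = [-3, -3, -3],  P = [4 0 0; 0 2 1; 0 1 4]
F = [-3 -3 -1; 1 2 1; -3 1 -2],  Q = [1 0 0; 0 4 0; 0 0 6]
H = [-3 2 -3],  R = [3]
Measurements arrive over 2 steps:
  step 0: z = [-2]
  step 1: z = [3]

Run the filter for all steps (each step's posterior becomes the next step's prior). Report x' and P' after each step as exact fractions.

step 0: x' = [1186/431, -1058/431, -9503/2586], P' = [2665/431 -963/431 -3242/431; -963/431 3408/431 3201/431; -3242/431 3201/431 32591/2586]
step 1: x' = [864931/5951603, -23968545/5951603, -22762113/5951603], P' = [23053046/5951603 -94503/5951603 -21902067/5951603; -94503/5951603 91136319/5951603 60021420/5951603; -21902067/5951603 60021420/5951603 62129895/5951603]

step 0: x̄ = F·x = [21, -12, 12]
step 0: P̄ = F·P·Fᵀ + Q = [65 -33 43; -33 24 -19; 43 -19 56]
step 0: y = z − H·x̄ = [121]
step 0: S = H·P̄·Hᵀ + R = [2586]
step 0: K = P̄·Hᵀ·S⁻¹ = [-65/431; 34/431; -335/2586]
step 0: x' = x̄ + K·y = [1186/431, -1058/431, -9503/2586]
step 0: P' = (I − K·H)·P̄ = [2665/431 -963/431 -3242/431; -963/431 3408/431 3201/431; -3242/431 3201/431 32591/2586]
step 1: x̄ = F·x = [7199/2586, -15083/2586, -4345/1293]
step 1: P̄ = F·P·Fᵀ + Q = [257639/2586 -169469/2586 17021/1293; -169469/2586 155525/2586 -1862/1293; 17021/1293 -1862/1293 17329/1293]
step 1: y = z − H·x̄ = [33451/2586]
step 1: S = H·P̄·Hᵀ + R = [5951603/2586]
step 1: K = P̄·Hᵀ·S⁻¹ = [-1213981/5951603; 830629/5951603; -213548/5951603]
step 1: x' = x̄ + K·y = [864931/5951603, -23968545/5951603, -22762113/5951603]
step 1: P' = (I − K·H)·P̄ = [23053046/5951603 -94503/5951603 -21902067/5951603; -94503/5951603 91136319/5951603 60021420/5951603; -21902067/5951603 60021420/5951603 62129895/5951603]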